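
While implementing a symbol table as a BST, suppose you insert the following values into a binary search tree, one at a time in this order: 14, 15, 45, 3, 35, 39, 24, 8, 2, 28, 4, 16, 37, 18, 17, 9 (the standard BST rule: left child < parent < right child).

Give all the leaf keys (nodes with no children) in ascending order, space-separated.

Insert 14: tree is empty, so 14 becomes the root.
Insert 15: 15 > 14 → go right. Place as right child of 14.
Insert 45: 45 > 14 → go right; 45 > 15 → go right. Place as right child of 15.
Insert 3: 3 < 14 → go left. Place as left child of 14.
Insert 35: 35 > 14 → go right; 35 > 15 → go right; 35 < 45 → go left. Place as left child of 45.
Insert 39: 39 > 14 → go right; 39 > 15 → go right; 39 < 45 → go left; 39 > 35 → go right. Place as right child of 35.
Insert 24: 24 > 14 → go right; 24 > 15 → go right; 24 < 45 → go left; 24 < 35 → go left. Place as left child of 35.
Insert 8: 8 < 14 → go left; 8 > 3 → go right. Place as right child of 3.
Insert 2: 2 < 14 → go left; 2 < 3 → go left. Place as left child of 3.
Insert 28: 28 > 14 → go right; 28 > 15 → go right; 28 < 45 → go left; 28 < 35 → go left; 28 > 24 → go right. Place as right child of 24.
Insert 4: 4 < 14 → go left; 4 > 3 → go right; 4 < 8 → go left. Place as left child of 8.
Insert 16: 16 > 14 → go right; 16 > 15 → go right; 16 < 45 → go left; 16 < 35 → go left; 16 < 24 → go left. Place as left child of 24.
Insert 37: 37 > 14 → go right; 37 > 15 → go right; 37 < 45 → go left; 37 > 35 → go right; 37 < 39 → go left. Place as left child of 39.
Insert 18: 18 > 14 → go right; 18 > 15 → go right; 18 < 45 → go left; 18 < 35 → go left; 18 < 24 → go left; 18 > 16 → go right. Place as right child of 16.
Insert 17: 17 > 14 → go right; 17 > 15 → go right; 17 < 45 → go left; 17 < 35 → go left; 17 < 24 → go left; 17 > 16 → go right; 17 < 18 → go left. Place as left child of 18.
Insert 9: 9 < 14 → go left; 9 > 3 → go right; 9 > 8 → go right. Place as right child of 8.

2 4 9 17 28 37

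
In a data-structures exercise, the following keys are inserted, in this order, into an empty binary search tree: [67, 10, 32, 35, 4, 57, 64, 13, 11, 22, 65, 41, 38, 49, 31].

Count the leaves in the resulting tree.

6

67: root
10: left child of 67 (depth 1)
32: right child of 10 (depth 2)
35: right child of 32 (depth 3)
4: left child of 10 (depth 2)
57: right child of 35 (depth 4)
64: right child of 57 (depth 5)
13: left child of 32 (depth 3)
11: left child of 13 (depth 4)
22: right child of 13 (depth 4)
65: right child of 64 (depth 6)
41: left child of 57 (depth 5)
38: left child of 41 (depth 6)
49: right child of 41 (depth 6)
31: right child of 22 (depth 5)

Leaves: 4, 11, 31, 38, 49, 65 — 6 in total.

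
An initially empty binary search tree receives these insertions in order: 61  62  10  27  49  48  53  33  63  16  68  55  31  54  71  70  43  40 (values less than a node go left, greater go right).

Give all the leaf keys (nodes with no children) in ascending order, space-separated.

Insert 61: tree is empty, so 61 becomes the root.
Insert 62: 62 > 61 → go right. Place as right child of 61.
Insert 10: 10 < 61 → go left. Place as left child of 61.
Insert 27: 27 < 61 → go left; 27 > 10 → go right. Place as right child of 10.
Insert 49: 49 < 61 → go left; 49 > 10 → go right; 49 > 27 → go right. Place as right child of 27.
Insert 48: 48 < 61 → go left; 48 > 10 → go right; 48 > 27 → go right; 48 < 49 → go left. Place as left child of 49.
Insert 53: 53 < 61 → go left; 53 > 10 → go right; 53 > 27 → go right; 53 > 49 → go right. Place as right child of 49.
Insert 33: 33 < 61 → go left; 33 > 10 → go right; 33 > 27 → go right; 33 < 49 → go left; 33 < 48 → go left. Place as left child of 48.
Insert 63: 63 > 61 → go right; 63 > 62 → go right. Place as right child of 62.
Insert 16: 16 < 61 → go left; 16 > 10 → go right; 16 < 27 → go left. Place as left child of 27.
Insert 68: 68 > 61 → go right; 68 > 62 → go right; 68 > 63 → go right. Place as right child of 63.
Insert 55: 55 < 61 → go left; 55 > 10 → go right; 55 > 27 → go right; 55 > 49 → go right; 55 > 53 → go right. Place as right child of 53.
Insert 31: 31 < 61 → go left; 31 > 10 → go right; 31 > 27 → go right; 31 < 49 → go left; 31 < 48 → go left; 31 < 33 → go left. Place as left child of 33.
Insert 54: 54 < 61 → go left; 54 > 10 → go right; 54 > 27 → go right; 54 > 49 → go right; 54 > 53 → go right; 54 < 55 → go left. Place as left child of 55.
Insert 71: 71 > 61 → go right; 71 > 62 → go right; 71 > 63 → go right; 71 > 68 → go right. Place as right child of 68.
Insert 70: 70 > 61 → go right; 70 > 62 → go right; 70 > 63 → go right; 70 > 68 → go right; 70 < 71 → go left. Place as left child of 71.
Insert 43: 43 < 61 → go left; 43 > 10 → go right; 43 > 27 → go right; 43 < 49 → go left; 43 < 48 → go left; 43 > 33 → go right. Place as right child of 33.
Insert 40: 40 < 61 → go left; 40 > 10 → go right; 40 > 27 → go right; 40 < 49 → go left; 40 < 48 → go left; 40 > 33 → go right; 40 < 43 → go left. Place as left child of 43.

16 31 40 54 70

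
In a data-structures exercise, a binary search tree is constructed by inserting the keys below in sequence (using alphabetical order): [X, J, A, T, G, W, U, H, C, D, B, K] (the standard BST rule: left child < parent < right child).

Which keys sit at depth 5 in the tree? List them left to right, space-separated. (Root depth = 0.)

B D

X: root
J: left child of X (depth 1)
A: left child of J (depth 2)
T: right child of J (depth 2)
G: right child of A (depth 3)
W: right child of T (depth 3)
U: left child of W (depth 4)
H: right child of G (depth 4)
C: left child of G (depth 4)
D: right child of C (depth 5)
B: left child of C (depth 5)
K: left child of T (depth 3)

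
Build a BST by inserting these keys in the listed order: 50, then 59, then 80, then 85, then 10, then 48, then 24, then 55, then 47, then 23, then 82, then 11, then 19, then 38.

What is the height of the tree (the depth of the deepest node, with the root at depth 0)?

6

Resulting structure (node: left, right):
  50: L=10, R=59
  59: L=55, R=80
  80: L=–, R=85
  85: L=82, R=–
  10: L=–, R=48
  48: L=24, R=–
  24: L=23, R=47
  55: L=–, R=–
  47: L=38, R=–
  23: L=11, R=–
  82: L=–, R=–
  11: L=–, R=19
  19: L=–, R=–
  38: L=–, R=–

The deepest node is 19 at depth 6.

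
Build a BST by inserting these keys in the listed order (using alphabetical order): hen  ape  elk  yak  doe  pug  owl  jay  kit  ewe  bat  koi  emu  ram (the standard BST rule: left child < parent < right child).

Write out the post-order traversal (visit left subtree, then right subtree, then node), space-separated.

Insert hen: tree is empty, so hen becomes the root.
Insert ape: ape < hen → go left. Place as left child of hen.
Insert elk: elk < hen → go left; elk > ape → go right. Place as right child of ape.
Insert yak: yak > hen → go right. Place as right child of hen.
Insert doe: doe < hen → go left; doe > ape → go right; doe < elk → go left. Place as left child of elk.
Insert pug: pug > hen → go right; pug < yak → go left. Place as left child of yak.
Insert owl: owl > hen → go right; owl < yak → go left; owl < pug → go left. Place as left child of pug.
Insert jay: jay > hen → go right; jay < yak → go left; jay < pug → go left; jay < owl → go left. Place as left child of owl.
Insert kit: kit > hen → go right; kit < yak → go left; kit < pug → go left; kit < owl → go left; kit > jay → go right. Place as right child of jay.
Insert ewe: ewe < hen → go left; ewe > ape → go right; ewe > elk → go right. Place as right child of elk.
Insert bat: bat < hen → go left; bat > ape → go right; bat < elk → go left; bat < doe → go left. Place as left child of doe.
Insert koi: koi > hen → go right; koi < yak → go left; koi < pug → go left; koi < owl → go left; koi > jay → go right; koi > kit → go right. Place as right child of kit.
Insert emu: emu < hen → go left; emu > ape → go right; emu > elk → go right; emu < ewe → go left. Place as left child of ewe.
Insert ram: ram > hen → go right; ram < yak → go left; ram > pug → go right. Place as right child of pug.

bat doe emu ewe elk ape koi kit jay owl ram pug yak hen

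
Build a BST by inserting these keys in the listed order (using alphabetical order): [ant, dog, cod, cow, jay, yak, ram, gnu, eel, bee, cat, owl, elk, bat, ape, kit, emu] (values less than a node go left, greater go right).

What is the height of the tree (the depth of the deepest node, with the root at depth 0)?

Insert ant: tree is empty, so ant becomes the root.
Insert dog: dog > ant → go right. Place as right child of ant.
Insert cod: cod > ant → go right; cod < dog → go left. Place as left child of dog.
Insert cow: cow > ant → go right; cow < dog → go left; cow > cod → go right. Place as right child of cod.
Insert jay: jay > ant → go right; jay > dog → go right. Place as right child of dog.
Insert yak: yak > ant → go right; yak > dog → go right; yak > jay → go right. Place as right child of jay.
Insert ram: ram > ant → go right; ram > dog → go right; ram > jay → go right; ram < yak → go left. Place as left child of yak.
Insert gnu: gnu > ant → go right; gnu > dog → go right; gnu < jay → go left. Place as left child of jay.
Insert eel: eel > ant → go right; eel > dog → go right; eel < jay → go left; eel < gnu → go left. Place as left child of gnu.
Insert bee: bee > ant → go right; bee < dog → go left; bee < cod → go left. Place as left child of cod.
Insert cat: cat > ant → go right; cat < dog → go left; cat < cod → go left; cat > bee → go right. Place as right child of bee.
Insert owl: owl > ant → go right; owl > dog → go right; owl > jay → go right; owl < yak → go left; owl < ram → go left. Place as left child of ram.
Insert elk: elk > ant → go right; elk > dog → go right; elk < jay → go left; elk < gnu → go left; elk > eel → go right. Place as right child of eel.
Insert bat: bat > ant → go right; bat < dog → go left; bat < cod → go left; bat < bee → go left. Place as left child of bee.
Insert ape: ape > ant → go right; ape < dog → go left; ape < cod → go left; ape < bee → go left; ape < bat → go left. Place as left child of bat.
Insert kit: kit > ant → go right; kit > dog → go right; kit > jay → go right; kit < yak → go left; kit < ram → go left; kit < owl → go left. Place as left child of owl.
Insert emu: emu > ant → go right; emu > dog → go right; emu < jay → go left; emu < gnu → go left; emu > eel → go right; emu > elk → go right. Place as right child of elk.

The deepest node is kit at depth 6.

6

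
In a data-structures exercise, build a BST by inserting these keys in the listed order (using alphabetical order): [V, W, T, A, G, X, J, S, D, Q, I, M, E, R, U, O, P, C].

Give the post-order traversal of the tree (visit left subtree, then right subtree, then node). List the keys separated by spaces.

C E D I P O M R Q S J G A U T X W V

Insert V: tree is empty, so V becomes the root.
Insert W: W > V → go right. Place as right child of V.
Insert T: T < V → go left. Place as left child of V.
Insert A: A < V → go left; A < T → go left. Place as left child of T.
Insert G: G < V → go left; G < T → go left; G > A → go right. Place as right child of A.
Insert X: X > V → go right; X > W → go right. Place as right child of W.
Insert J: J < V → go left; J < T → go left; J > A → go right; J > G → go right. Place as right child of G.
Insert S: S < V → go left; S < T → go left; S > A → go right; S > G → go right; S > J → go right. Place as right child of J.
Insert D: D < V → go left; D < T → go left; D > A → go right; D < G → go left. Place as left child of G.
Insert Q: Q < V → go left; Q < T → go left; Q > A → go right; Q > G → go right; Q > J → go right; Q < S → go left. Place as left child of S.
Insert I: I < V → go left; I < T → go left; I > A → go right; I > G → go right; I < J → go left. Place as left child of J.
Insert M: M < V → go left; M < T → go left; M > A → go right; M > G → go right; M > J → go right; M < S → go left; M < Q → go left. Place as left child of Q.
Insert E: E < V → go left; E < T → go left; E > A → go right; E < G → go left; E > D → go right. Place as right child of D.
Insert R: R < V → go left; R < T → go left; R > A → go right; R > G → go right; R > J → go right; R < S → go left; R > Q → go right. Place as right child of Q.
Insert U: U < V → go left; U > T → go right. Place as right child of T.
Insert O: O < V → go left; O < T → go left; O > A → go right; O > G → go right; O > J → go right; O < S → go left; O < Q → go left; O > M → go right. Place as right child of M.
Insert P: P < V → go left; P < T → go left; P > A → go right; P > G → go right; P > J → go right; P < S → go left; P < Q → go left; P > M → go right; P > O → go right. Place as right child of O.
Insert C: C < V → go left; C < T → go left; C > A → go right; C < G → go left; C < D → go left. Place as left child of D.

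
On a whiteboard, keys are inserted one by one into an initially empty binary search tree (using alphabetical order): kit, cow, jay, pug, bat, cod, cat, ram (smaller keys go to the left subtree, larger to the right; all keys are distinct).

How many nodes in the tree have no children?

3

Resulting structure (node: left, right):
  kit: L=cow, R=pug
  cow: L=bat, R=jay
  jay: L=–, R=–
  pug: L=–, R=ram
  bat: L=–, R=cod
  cod: L=cat, R=–
  cat: L=–, R=–
  ram: L=–, R=–

Leaves: cat, jay, ram — 3 in total.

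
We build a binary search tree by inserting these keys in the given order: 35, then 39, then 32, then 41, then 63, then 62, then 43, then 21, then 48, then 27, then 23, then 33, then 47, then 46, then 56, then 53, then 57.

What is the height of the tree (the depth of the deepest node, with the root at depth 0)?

35: root
39: right child of 35 (depth 1)
32: left child of 35 (depth 1)
41: right child of 39 (depth 2)
63: right child of 41 (depth 3)
62: left child of 63 (depth 4)
43: left child of 62 (depth 5)
21: left child of 32 (depth 2)
48: right child of 43 (depth 6)
27: right child of 21 (depth 3)
23: left child of 27 (depth 4)
33: right child of 32 (depth 2)
47: left child of 48 (depth 7)
46: left child of 47 (depth 8)
56: right child of 48 (depth 7)
53: left child of 56 (depth 8)
57: right child of 56 (depth 8)

The deepest node is 46 at depth 8.

8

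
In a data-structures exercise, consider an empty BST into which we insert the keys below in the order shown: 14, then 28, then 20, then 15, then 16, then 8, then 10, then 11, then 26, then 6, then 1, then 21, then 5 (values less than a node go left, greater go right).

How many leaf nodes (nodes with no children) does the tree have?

4

14: root
28: right child of 14 (depth 1)
20: left child of 28 (depth 2)
15: left child of 20 (depth 3)
16: right child of 15 (depth 4)
8: left child of 14 (depth 1)
10: right child of 8 (depth 2)
11: right child of 10 (depth 3)
26: right child of 20 (depth 3)
6: left child of 8 (depth 2)
1: left child of 6 (depth 3)
21: left child of 26 (depth 4)
5: right child of 1 (depth 4)

Leaves: 5, 11, 16, 21 — 4 in total.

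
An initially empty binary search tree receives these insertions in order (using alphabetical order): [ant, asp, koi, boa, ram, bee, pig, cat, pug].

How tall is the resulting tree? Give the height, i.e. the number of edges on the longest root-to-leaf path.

5

Insert ant: tree is empty, so ant becomes the root.
Insert asp: asp > ant → go right. Place as right child of ant.
Insert koi: koi > ant → go right; koi > asp → go right. Place as right child of asp.
Insert boa: boa > ant → go right; boa > asp → go right; boa < koi → go left. Place as left child of koi.
Insert ram: ram > ant → go right; ram > asp → go right; ram > koi → go right. Place as right child of koi.
Insert bee: bee > ant → go right; bee > asp → go right; bee < koi → go left; bee < boa → go left. Place as left child of boa.
Insert pig: pig > ant → go right; pig > asp → go right; pig > koi → go right; pig < ram → go left. Place as left child of ram.
Insert cat: cat > ant → go right; cat > asp → go right; cat < koi → go left; cat > boa → go right. Place as right child of boa.
Insert pug: pug > ant → go right; pug > asp → go right; pug > koi → go right; pug < ram → go left; pug > pig → go right. Place as right child of pig.

The deepest node is pug at depth 5.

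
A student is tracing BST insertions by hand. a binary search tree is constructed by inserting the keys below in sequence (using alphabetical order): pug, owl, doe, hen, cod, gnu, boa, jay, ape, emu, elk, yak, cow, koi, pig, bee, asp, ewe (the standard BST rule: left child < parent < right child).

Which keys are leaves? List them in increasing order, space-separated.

Insert pug: tree is empty, so pug becomes the root.
Insert owl: owl < pug → go left. Place as left child of pug.
Insert doe: doe < pug → go left; doe < owl → go left. Place as left child of owl.
Insert hen: hen < pug → go left; hen < owl → go left; hen > doe → go right. Place as right child of doe.
Insert cod: cod < pug → go left; cod < owl → go left; cod < doe → go left. Place as left child of doe.
Insert gnu: gnu < pug → go left; gnu < owl → go left; gnu > doe → go right; gnu < hen → go left. Place as left child of hen.
Insert boa: boa < pug → go left; boa < owl → go left; boa < doe → go left; boa < cod → go left. Place as left child of cod.
Insert jay: jay < pug → go left; jay < owl → go left; jay > doe → go right; jay > hen → go right. Place as right child of hen.
Insert ape: ape < pug → go left; ape < owl → go left; ape < doe → go left; ape < cod → go left; ape < boa → go left. Place as left child of boa.
Insert emu: emu < pug → go left; emu < owl → go left; emu > doe → go right; emu < hen → go left; emu < gnu → go left. Place as left child of gnu.
Insert elk: elk < pug → go left; elk < owl → go left; elk > doe → go right; elk < hen → go left; elk < gnu → go left; elk < emu → go left. Place as left child of emu.
Insert yak: yak > pug → go right. Place as right child of pug.
Insert cow: cow < pug → go left; cow < owl → go left; cow < doe → go left; cow > cod → go right. Place as right child of cod.
Insert koi: koi < pug → go left; koi < owl → go left; koi > doe → go right; koi > hen → go right; koi > jay → go right. Place as right child of jay.
Insert pig: pig < pug → go left; pig > owl → go right. Place as right child of owl.
Insert bee: bee < pug → go left; bee < owl → go left; bee < doe → go left; bee < cod → go left; bee < boa → go left; bee > ape → go right. Place as right child of ape.
Insert asp: asp < pug → go left; asp < owl → go left; asp < doe → go left; asp < cod → go left; asp < boa → go left; asp > ape → go right; asp < bee → go left. Place as left child of bee.
Insert ewe: ewe < pug → go left; ewe < owl → go left; ewe > doe → go right; ewe < hen → go left; ewe < gnu → go left; ewe > emu → go right. Place as right child of emu.

asp cow elk ewe koi pig yak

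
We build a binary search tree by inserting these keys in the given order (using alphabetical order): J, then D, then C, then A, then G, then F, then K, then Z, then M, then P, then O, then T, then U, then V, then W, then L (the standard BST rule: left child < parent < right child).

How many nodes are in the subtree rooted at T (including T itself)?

4

J: root
D: left child of J (depth 1)
C: left child of D (depth 2)
A: left child of C (depth 3)
G: right child of D (depth 2)
F: left child of G (depth 3)
K: right child of J (depth 1)
Z: right child of K (depth 2)
M: left child of Z (depth 3)
P: right child of M (depth 4)
O: left child of P (depth 5)
T: right child of P (depth 5)
U: right child of T (depth 6)
V: right child of U (depth 7)
W: right child of V (depth 8)
L: left child of M (depth 4)

Subtree rooted at T contains: T, U, V, W — 4 nodes.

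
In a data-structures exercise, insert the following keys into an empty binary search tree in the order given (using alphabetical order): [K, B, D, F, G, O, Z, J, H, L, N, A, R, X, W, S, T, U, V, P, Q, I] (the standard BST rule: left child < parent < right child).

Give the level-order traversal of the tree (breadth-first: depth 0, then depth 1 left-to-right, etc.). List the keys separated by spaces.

K: root
B: left child of K (depth 1)
D: right child of B (depth 2)
F: right child of D (depth 3)
G: right child of F (depth 4)
O: right child of K (depth 1)
Z: right child of O (depth 2)
J: right child of G (depth 5)
H: left child of J (depth 6)
L: left child of O (depth 2)
N: right child of L (depth 3)
A: left child of B (depth 2)
R: left child of Z (depth 3)
X: right child of R (depth 4)
W: left child of X (depth 5)
S: left child of W (depth 6)
T: right child of S (depth 7)
U: right child of T (depth 8)
V: right child of U (depth 9)
P: left child of R (depth 4)
Q: right child of P (depth 5)
I: right child of H (depth 7)

K B O A D L Z F N R G P X J Q W H S I T U V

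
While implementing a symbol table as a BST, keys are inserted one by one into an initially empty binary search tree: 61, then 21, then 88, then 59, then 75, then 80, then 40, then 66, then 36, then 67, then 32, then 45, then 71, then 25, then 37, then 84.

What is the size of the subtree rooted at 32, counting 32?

Resulting structure (node: left, right):
  61: L=21, R=88
  21: L=–, R=59
  88: L=75, R=–
  59: L=40, R=–
  75: L=66, R=80
  80: L=–, R=84
  40: L=36, R=45
  66: L=–, R=67
  36: L=32, R=37
  67: L=–, R=71
  32: L=25, R=–
  45: L=–, R=–
  71: L=–, R=–
  25: L=–, R=–
  37: L=–, R=–
  84: L=–, R=–

Subtree rooted at 32 contains: 32, 25 — 2 nodes.

2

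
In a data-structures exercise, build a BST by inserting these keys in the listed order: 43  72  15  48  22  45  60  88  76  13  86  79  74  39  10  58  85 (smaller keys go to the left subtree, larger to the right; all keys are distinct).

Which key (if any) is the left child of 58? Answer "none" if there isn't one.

43: root
72: right child of 43 (depth 1)
15: left child of 43 (depth 1)
48: left child of 72 (depth 2)
22: right child of 15 (depth 2)
45: left child of 48 (depth 3)
60: right child of 48 (depth 3)
88: right child of 72 (depth 2)
76: left child of 88 (depth 3)
13: left child of 15 (depth 2)
86: right child of 76 (depth 4)
79: left child of 86 (depth 5)
74: left child of 76 (depth 4)
39: right child of 22 (depth 3)
10: left child of 13 (depth 3)
58: left child of 60 (depth 4)
85: right child of 79 (depth 6)

none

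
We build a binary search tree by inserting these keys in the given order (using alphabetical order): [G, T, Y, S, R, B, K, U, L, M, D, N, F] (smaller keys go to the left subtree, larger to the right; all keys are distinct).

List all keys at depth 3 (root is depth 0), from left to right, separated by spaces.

F R U

G: root
T: right child of G (depth 1)
Y: right child of T (depth 2)
S: left child of T (depth 2)
R: left child of S (depth 3)
B: left child of G (depth 1)
K: left child of R (depth 4)
U: left child of Y (depth 3)
L: right child of K (depth 5)
M: right child of L (depth 6)
D: right child of B (depth 2)
N: right child of M (depth 7)
F: right child of D (depth 3)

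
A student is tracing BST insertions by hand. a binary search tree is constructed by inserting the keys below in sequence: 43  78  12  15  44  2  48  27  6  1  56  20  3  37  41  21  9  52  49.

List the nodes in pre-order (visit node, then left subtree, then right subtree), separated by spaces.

43 12 2 1 6 3 9 15 27 20 21 37 41 78 44 48 56 52 49

43: root
78: right child of 43 (depth 1)
12: left child of 43 (depth 1)
15: right child of 12 (depth 2)
44: left child of 78 (depth 2)
2: left child of 12 (depth 2)
48: right child of 44 (depth 3)
27: right child of 15 (depth 3)
6: right child of 2 (depth 3)
1: left child of 2 (depth 3)
56: right child of 48 (depth 4)
20: left child of 27 (depth 4)
3: left child of 6 (depth 4)
37: right child of 27 (depth 4)
41: right child of 37 (depth 5)
21: right child of 20 (depth 5)
9: right child of 6 (depth 4)
52: left child of 56 (depth 5)
49: left child of 52 (depth 6)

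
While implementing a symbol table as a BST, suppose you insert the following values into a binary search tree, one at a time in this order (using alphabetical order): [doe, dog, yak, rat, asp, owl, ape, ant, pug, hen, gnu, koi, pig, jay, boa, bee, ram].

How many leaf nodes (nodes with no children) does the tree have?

Resulting structure (node: left, right):
  doe: L=asp, R=dog
  dog: L=–, R=yak
  yak: L=rat, R=–
  rat: L=owl, R=–
  asp: L=ape, R=boa
  owl: L=hen, R=pug
  ape: L=ant, R=–
  ant: L=–, R=–
  pug: L=pig, R=ram
  hen: L=gnu, R=koi
  gnu: L=–, R=–
  koi: L=jay, R=–
  pig: L=–, R=–
  jay: L=–, R=–
  boa: L=bee, R=–
  bee: L=–, R=–
  ram: L=–, R=–

Leaves: ant, bee, gnu, jay, pig, ram — 6 in total.

6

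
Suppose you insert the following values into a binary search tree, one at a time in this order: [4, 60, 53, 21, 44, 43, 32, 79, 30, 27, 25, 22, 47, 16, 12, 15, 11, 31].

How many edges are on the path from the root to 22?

10

4: root
60: right child of 4 (depth 1)
53: left child of 60 (depth 2)
21: left child of 53 (depth 3)
44: right child of 21 (depth 4)
43: left child of 44 (depth 5)
32: left child of 43 (depth 6)
79: right child of 60 (depth 2)
30: left child of 32 (depth 7)
27: left child of 30 (depth 8)
25: left child of 27 (depth 9)
22: left child of 25 (depth 10)
47: right child of 44 (depth 5)
16: left child of 21 (depth 4)
12: left child of 16 (depth 5)
15: right child of 12 (depth 6)
11: left child of 12 (depth 6)
31: right child of 30 (depth 8)

Path to 22: 4 → 60 → 53 → 21 → 44 → 43 → 32 → 30 → 27 → 25 → 22, which is 10 edges.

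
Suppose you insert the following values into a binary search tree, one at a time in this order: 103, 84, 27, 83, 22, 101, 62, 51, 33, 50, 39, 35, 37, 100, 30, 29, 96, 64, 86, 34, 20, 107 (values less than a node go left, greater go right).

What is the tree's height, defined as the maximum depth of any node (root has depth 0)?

103: root
84: left child of 103 (depth 1)
27: left child of 84 (depth 2)
83: right child of 27 (depth 3)
22: left child of 27 (depth 3)
101: right child of 84 (depth 2)
62: left child of 83 (depth 4)
51: left child of 62 (depth 5)
33: left child of 51 (depth 6)
50: right child of 33 (depth 7)
39: left child of 50 (depth 8)
35: left child of 39 (depth 9)
37: right child of 35 (depth 10)
100: left child of 101 (depth 3)
30: left child of 33 (depth 7)
29: left child of 30 (depth 8)
96: left child of 100 (depth 4)
64: right child of 62 (depth 5)
86: left child of 96 (depth 5)
34: left child of 35 (depth 10)
20: left child of 22 (depth 4)
107: right child of 103 (depth 1)

The deepest node is 37 at depth 10.

10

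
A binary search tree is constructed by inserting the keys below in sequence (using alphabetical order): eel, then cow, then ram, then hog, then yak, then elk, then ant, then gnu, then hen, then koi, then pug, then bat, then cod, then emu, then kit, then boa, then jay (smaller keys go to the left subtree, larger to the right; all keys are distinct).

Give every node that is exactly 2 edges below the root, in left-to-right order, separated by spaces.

ant hog yak

eel: root
cow: left child of eel (depth 1)
ram: right child of eel (depth 1)
hog: left child of ram (depth 2)
yak: right child of ram (depth 2)
elk: left child of hog (depth 3)
ant: left child of cow (depth 2)
gnu: right child of elk (depth 4)
hen: right child of gnu (depth 5)
koi: right child of hog (depth 3)
pug: right child of koi (depth 4)
bat: right child of ant (depth 3)
cod: right child of bat (depth 4)
emu: left child of gnu (depth 5)
kit: left child of koi (depth 4)
boa: left child of cod (depth 5)
jay: left child of kit (depth 5)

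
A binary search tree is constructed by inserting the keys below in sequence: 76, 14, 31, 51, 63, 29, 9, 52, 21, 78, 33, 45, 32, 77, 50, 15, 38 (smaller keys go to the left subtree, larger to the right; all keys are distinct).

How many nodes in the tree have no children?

7

Insert 76: tree is empty, so 76 becomes the root.
Insert 14: 14 < 76 → go left. Place as left child of 76.
Insert 31: 31 < 76 → go left; 31 > 14 → go right. Place as right child of 14.
Insert 51: 51 < 76 → go left; 51 > 14 → go right; 51 > 31 → go right. Place as right child of 31.
Insert 63: 63 < 76 → go left; 63 > 14 → go right; 63 > 31 → go right; 63 > 51 → go right. Place as right child of 51.
Insert 29: 29 < 76 → go left; 29 > 14 → go right; 29 < 31 → go left. Place as left child of 31.
Insert 9: 9 < 76 → go left; 9 < 14 → go left. Place as left child of 14.
Insert 52: 52 < 76 → go left; 52 > 14 → go right; 52 > 31 → go right; 52 > 51 → go right; 52 < 63 → go left. Place as left child of 63.
Insert 21: 21 < 76 → go left; 21 > 14 → go right; 21 < 31 → go left; 21 < 29 → go left. Place as left child of 29.
Insert 78: 78 > 76 → go right. Place as right child of 76.
Insert 33: 33 < 76 → go left; 33 > 14 → go right; 33 > 31 → go right; 33 < 51 → go left. Place as left child of 51.
Insert 45: 45 < 76 → go left; 45 > 14 → go right; 45 > 31 → go right; 45 < 51 → go left; 45 > 33 → go right. Place as right child of 33.
Insert 32: 32 < 76 → go left; 32 > 14 → go right; 32 > 31 → go right; 32 < 51 → go left; 32 < 33 → go left. Place as left child of 33.
Insert 77: 77 > 76 → go right; 77 < 78 → go left. Place as left child of 78.
Insert 50: 50 < 76 → go left; 50 > 14 → go right; 50 > 31 → go right; 50 < 51 → go left; 50 > 33 → go right; 50 > 45 → go right. Place as right child of 45.
Insert 15: 15 < 76 → go left; 15 > 14 → go right; 15 < 31 → go left; 15 < 29 → go left; 15 < 21 → go left. Place as left child of 21.
Insert 38: 38 < 76 → go left; 38 > 14 → go right; 38 > 31 → go right; 38 < 51 → go left; 38 > 33 → go right; 38 < 45 → go left. Place as left child of 45.

Leaves: 9, 15, 32, 38, 50, 52, 77 — 7 in total.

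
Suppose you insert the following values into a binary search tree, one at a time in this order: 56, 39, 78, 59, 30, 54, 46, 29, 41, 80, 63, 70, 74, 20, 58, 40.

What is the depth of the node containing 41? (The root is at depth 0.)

Insert 56: tree is empty, so 56 becomes the root.
Insert 39: 39 < 56 → go left. Place as left child of 56.
Insert 78: 78 > 56 → go right. Place as right child of 56.
Insert 59: 59 > 56 → go right; 59 < 78 → go left. Place as left child of 78.
Insert 30: 30 < 56 → go left; 30 < 39 → go left. Place as left child of 39.
Insert 54: 54 < 56 → go left; 54 > 39 → go right. Place as right child of 39.
Insert 46: 46 < 56 → go left; 46 > 39 → go right; 46 < 54 → go left. Place as left child of 54.
Insert 29: 29 < 56 → go left; 29 < 39 → go left; 29 < 30 → go left. Place as left child of 30.
Insert 41: 41 < 56 → go left; 41 > 39 → go right; 41 < 54 → go left; 41 < 46 → go left. Place as left child of 46.
Insert 80: 80 > 56 → go right; 80 > 78 → go right. Place as right child of 78.
Insert 63: 63 > 56 → go right; 63 < 78 → go left; 63 > 59 → go right. Place as right child of 59.
Insert 70: 70 > 56 → go right; 70 < 78 → go left; 70 > 59 → go right; 70 > 63 → go right. Place as right child of 63.
Insert 74: 74 > 56 → go right; 74 < 78 → go left; 74 > 59 → go right; 74 > 63 → go right; 74 > 70 → go right. Place as right child of 70.
Insert 20: 20 < 56 → go left; 20 < 39 → go left; 20 < 30 → go left; 20 < 29 → go left. Place as left child of 29.
Insert 58: 58 > 56 → go right; 58 < 78 → go left; 58 < 59 → go left. Place as left child of 59.
Insert 40: 40 < 56 → go left; 40 > 39 → go right; 40 < 54 → go left; 40 < 46 → go left; 40 < 41 → go left. Place as left child of 41.

Path to 41: 56 → 39 → 54 → 46 → 41, which is 4 edges.

4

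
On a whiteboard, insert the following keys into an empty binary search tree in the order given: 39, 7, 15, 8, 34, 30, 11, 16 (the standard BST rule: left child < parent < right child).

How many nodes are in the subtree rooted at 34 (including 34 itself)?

Resulting structure (node: left, right):
  39: L=7, R=–
  7: L=–, R=15
  15: L=8, R=34
  8: L=–, R=11
  34: L=30, R=–
  30: L=16, R=–
  11: L=–, R=–
  16: L=–, R=–

Subtree rooted at 34 contains: 34, 30, 16 — 3 nodes.

3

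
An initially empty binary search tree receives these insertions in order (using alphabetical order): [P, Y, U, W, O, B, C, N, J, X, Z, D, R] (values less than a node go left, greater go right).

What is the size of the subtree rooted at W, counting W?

2

Resulting structure (node: left, right):
  P: L=O, R=Y
  Y: L=U, R=Z
  U: L=R, R=W
  W: L=–, R=X
  O: L=B, R=–
  B: L=–, R=C
  C: L=–, R=N
  N: L=J, R=–
  J: L=D, R=–
  X: L=–, R=–
  Z: L=–, R=–
  D: L=–, R=–
  R: L=–, R=–

Subtree rooted at W contains: W, X — 2 nodes.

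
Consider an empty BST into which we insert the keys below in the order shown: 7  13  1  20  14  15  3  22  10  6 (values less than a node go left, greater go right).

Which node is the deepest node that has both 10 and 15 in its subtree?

Resulting structure (node: left, right):
  7: L=1, R=13
  13: L=10, R=20
  1: L=–, R=3
  20: L=14, R=22
  14: L=–, R=15
  15: L=–, R=–
  3: L=–, R=6
  22: L=–, R=–
  10: L=–, R=–
  6: L=–, R=–

Path to 10: 7 → 13 → 10
Path to 15: 7 → 13 → 20 → 14 → 15
The paths share a prefix ending at 13, then split left and right.

13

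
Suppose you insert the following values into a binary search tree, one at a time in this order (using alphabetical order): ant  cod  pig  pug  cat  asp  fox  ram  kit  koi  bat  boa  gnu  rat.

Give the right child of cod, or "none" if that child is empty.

pig

Resulting structure (node: left, right):
  ant: L=–, R=cod
  cod: L=cat, R=pig
  pig: L=fox, R=pug
  pug: L=–, R=ram
  cat: L=asp, R=–
  asp: L=–, R=bat
  fox: L=–, R=kit
  ram: L=–, R=rat
  kit: L=gnu, R=koi
  koi: L=–, R=–
  bat: L=–, R=boa
  boa: L=–, R=–
  gnu: L=–, R=–
  rat: L=–, R=–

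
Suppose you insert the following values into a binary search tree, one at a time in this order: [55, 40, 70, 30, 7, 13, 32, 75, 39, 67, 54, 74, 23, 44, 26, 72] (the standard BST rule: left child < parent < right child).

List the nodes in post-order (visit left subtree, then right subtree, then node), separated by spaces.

26 23 13 7 39 32 30 44 54 40 67 72 74 75 70 55

55: root
40: left child of 55 (depth 1)
70: right child of 55 (depth 1)
30: left child of 40 (depth 2)
7: left child of 30 (depth 3)
13: right child of 7 (depth 4)
32: right child of 30 (depth 3)
75: right child of 70 (depth 2)
39: right child of 32 (depth 4)
67: left child of 70 (depth 2)
54: right child of 40 (depth 2)
74: left child of 75 (depth 3)
23: right child of 13 (depth 5)
44: left child of 54 (depth 3)
26: right child of 23 (depth 6)
72: left child of 74 (depth 4)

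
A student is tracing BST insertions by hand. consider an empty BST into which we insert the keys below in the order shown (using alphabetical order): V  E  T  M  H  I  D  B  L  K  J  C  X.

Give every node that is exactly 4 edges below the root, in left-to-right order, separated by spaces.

C H

V: root
E: left child of V (depth 1)
T: right child of E (depth 2)
M: left child of T (depth 3)
H: left child of M (depth 4)
I: right child of H (depth 5)
D: left child of E (depth 2)
B: left child of D (depth 3)
L: right child of I (depth 6)
K: left child of L (depth 7)
J: left child of K (depth 8)
C: right child of B (depth 4)
X: right child of V (depth 1)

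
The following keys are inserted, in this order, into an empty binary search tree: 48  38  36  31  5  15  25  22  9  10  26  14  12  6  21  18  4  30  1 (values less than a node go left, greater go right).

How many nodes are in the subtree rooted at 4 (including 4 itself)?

48: root
38: left child of 48 (depth 1)
36: left child of 38 (depth 2)
31: left child of 36 (depth 3)
5: left child of 31 (depth 4)
15: right child of 5 (depth 5)
25: right child of 15 (depth 6)
22: left child of 25 (depth 7)
9: left child of 15 (depth 6)
10: right child of 9 (depth 7)
26: right child of 25 (depth 7)
14: right child of 10 (depth 8)
12: left child of 14 (depth 9)
6: left child of 9 (depth 7)
21: left child of 22 (depth 8)
18: left child of 21 (depth 9)
4: left child of 5 (depth 5)
30: right child of 26 (depth 8)
1: left child of 4 (depth 6)

Subtree rooted at 4 contains: 4, 1 — 2 nodes.

2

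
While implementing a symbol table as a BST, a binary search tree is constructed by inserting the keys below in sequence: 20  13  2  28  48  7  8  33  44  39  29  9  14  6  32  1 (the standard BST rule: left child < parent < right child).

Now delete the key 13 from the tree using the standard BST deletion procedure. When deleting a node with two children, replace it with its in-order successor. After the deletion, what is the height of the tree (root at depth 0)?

5

Insert 20: tree is empty, so 20 becomes the root.
Insert 13: 13 < 20 → go left. Place as left child of 20.
Insert 2: 2 < 20 → go left; 2 < 13 → go left. Place as left child of 13.
Insert 28: 28 > 20 → go right. Place as right child of 20.
Insert 48: 48 > 20 → go right; 48 > 28 → go right. Place as right child of 28.
Insert 7: 7 < 20 → go left; 7 < 13 → go left; 7 > 2 → go right. Place as right child of 2.
Insert 8: 8 < 20 → go left; 8 < 13 → go left; 8 > 2 → go right; 8 > 7 → go right. Place as right child of 7.
Insert 33: 33 > 20 → go right; 33 > 28 → go right; 33 < 48 → go left. Place as left child of 48.
Insert 44: 44 > 20 → go right; 44 > 28 → go right; 44 < 48 → go left; 44 > 33 → go right. Place as right child of 33.
Insert 39: 39 > 20 → go right; 39 > 28 → go right; 39 < 48 → go left; 39 > 33 → go right; 39 < 44 → go left. Place as left child of 44.
Insert 29: 29 > 20 → go right; 29 > 28 → go right; 29 < 48 → go left; 29 < 33 → go left. Place as left child of 33.
Insert 9: 9 < 20 → go left; 9 < 13 → go left; 9 > 2 → go right; 9 > 7 → go right; 9 > 8 → go right. Place as right child of 8.
Insert 14: 14 < 20 → go left; 14 > 13 → go right. Place as right child of 13.
Insert 6: 6 < 20 → go left; 6 < 13 → go left; 6 > 2 → go right; 6 < 7 → go left. Place as left child of 7.
Insert 32: 32 > 20 → go right; 32 > 28 → go right; 32 < 48 → go left; 32 < 33 → go left; 32 > 29 → go right. Place as right child of 29.
Insert 1: 1 < 20 → go left; 1 < 13 → go left; 1 < 2 → go left. Place as left child of 2.

Delete 13 (two children — replace with in-order successor).
After deletion, deepest node is 39 at depth 5.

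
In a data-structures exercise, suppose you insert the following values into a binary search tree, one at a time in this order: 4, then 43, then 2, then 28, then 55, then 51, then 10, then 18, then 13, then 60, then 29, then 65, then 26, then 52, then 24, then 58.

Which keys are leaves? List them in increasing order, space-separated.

4: root
43: right child of 4 (depth 1)
2: left child of 4 (depth 1)
28: left child of 43 (depth 2)
55: right child of 43 (depth 2)
51: left child of 55 (depth 3)
10: left child of 28 (depth 3)
18: right child of 10 (depth 4)
13: left child of 18 (depth 5)
60: right child of 55 (depth 3)
29: right child of 28 (depth 3)
65: right child of 60 (depth 4)
26: right child of 18 (depth 5)
52: right child of 51 (depth 4)
24: left child of 26 (depth 6)
58: left child of 60 (depth 4)

2 13 24 29 52 58 65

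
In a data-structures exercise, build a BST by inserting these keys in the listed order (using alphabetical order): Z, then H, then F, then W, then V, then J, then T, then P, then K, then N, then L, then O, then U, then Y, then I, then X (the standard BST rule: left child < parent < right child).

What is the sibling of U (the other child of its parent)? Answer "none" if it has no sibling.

P

Insert Z: tree is empty, so Z becomes the root.
Insert H: H < Z → go left. Place as left child of Z.
Insert F: F < Z → go left; F < H → go left. Place as left child of H.
Insert W: W < Z → go left; W > H → go right. Place as right child of H.
Insert V: V < Z → go left; V > H → go right; V < W → go left. Place as left child of W.
Insert J: J < Z → go left; J > H → go right; J < W → go left; J < V → go left. Place as left child of V.
Insert T: T < Z → go left; T > H → go right; T < W → go left; T < V → go left; T > J → go right. Place as right child of J.
Insert P: P < Z → go left; P > H → go right; P < W → go left; P < V → go left; P > J → go right; P < T → go left. Place as left child of T.
Insert K: K < Z → go left; K > H → go right; K < W → go left; K < V → go left; K > J → go right; K < T → go left; K < P → go left. Place as left child of P.
Insert N: N < Z → go left; N > H → go right; N < W → go left; N < V → go left; N > J → go right; N < T → go left; N < P → go left; N > K → go right. Place as right child of K.
Insert L: L < Z → go left; L > H → go right; L < W → go left; L < V → go left; L > J → go right; L < T → go left; L < P → go left; L > K → go right; L < N → go left. Place as left child of N.
Insert O: O < Z → go left; O > H → go right; O < W → go left; O < V → go left; O > J → go right; O < T → go left; O < P → go left; O > K → go right; O > N → go right. Place as right child of N.
Insert U: U < Z → go left; U > H → go right; U < W → go left; U < V → go left; U > J → go right; U > T → go right. Place as right child of T.
Insert Y: Y < Z → go left; Y > H → go right; Y > W → go right. Place as right child of W.
Insert I: I < Z → go left; I > H → go right; I < W → go left; I < V → go left; I < J → go left. Place as left child of J.
Insert X: X < Z → go left; X > H → go right; X > W → go right; X < Y → go left. Place as left child of Y.

U's parent is T; the other child of T is P.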